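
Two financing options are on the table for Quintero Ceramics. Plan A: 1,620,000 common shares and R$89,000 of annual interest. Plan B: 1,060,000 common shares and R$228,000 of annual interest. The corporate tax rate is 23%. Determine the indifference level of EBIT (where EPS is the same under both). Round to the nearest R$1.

Set EPS_A = EPS_B: (EBIT − R$89,000)(1 − 0.23) ÷ 1,620,000 = (EBIT − R$228,000)(1 − 0.23) ÷ 1,060,000.
The (1 − t) factor cancels: (EBIT − 89,000) × 1,060,000 = (EBIT − 228,000) × 1,620,000.
Solving, EBIT = (228,000·1,620,000 − 89,000·1,060,000) / (1,620,000 − 1,060,000) = 275,020,000,000 / 560,000 = 491,107.14.

R$491,107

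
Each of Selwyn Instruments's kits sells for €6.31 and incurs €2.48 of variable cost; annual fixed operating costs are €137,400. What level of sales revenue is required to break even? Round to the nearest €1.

€226,369

CM per unit = €6.31 − €2.48 = €3.83; CM ratio = €3.83 / €6.31 = 0.6070.
Break-even sales = FC ÷ CM ratio = €137,400 × €6.31 / €3.83 = €226,369.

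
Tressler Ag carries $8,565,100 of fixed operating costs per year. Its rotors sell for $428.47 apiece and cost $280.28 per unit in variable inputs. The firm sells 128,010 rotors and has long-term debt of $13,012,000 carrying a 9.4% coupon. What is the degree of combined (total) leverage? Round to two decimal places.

Total contribution margin = 128,010 × $148.19 = $18,969,801.90.
Subtracting fixed costs: EBIT = $18,969,801.90 − $8,565,100 = $10,404,701.90. Interest = $1,223,128.00, so EBIT − I = $9,181,573.90.
DCL = contribution ÷ (EBIT − I) = $18,969,801.90 ÷ $9,181,573.90 = 2.0661.

2.07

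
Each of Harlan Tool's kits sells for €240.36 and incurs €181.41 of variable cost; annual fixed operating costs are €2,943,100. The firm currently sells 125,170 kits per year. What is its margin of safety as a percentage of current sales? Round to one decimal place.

60.1%

Unit CM = price − variable cost = €240.36 − €181.41 = €58.95. Break-even units = €2,943,100 ÷ €58.95 = 49,925.36; break-even revenue = 49,925.36 × €240.36 = €12,000,059.64.
Actual sales revenue = 125,170 × €240.36 = €30,085,861.20.
Margin of safety = (€30,085,861.20 − €12,000,059.64) ÷ €30,085,861.20 = 60.1%.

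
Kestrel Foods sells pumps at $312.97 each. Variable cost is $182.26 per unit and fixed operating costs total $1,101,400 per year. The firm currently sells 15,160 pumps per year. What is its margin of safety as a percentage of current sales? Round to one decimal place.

Each unit contributes $312.97 − $182.26 = $130.71. Break-even units = $1,101,400 ÷ $130.71 = 8,426.29; break-even revenue = 8,426.29 × $312.97 = $2,637,175.11.
Actual sales revenue = 15,160 × $312.97 = $4,744,625.20.
Margin of safety = ($4,744,625.20 − $2,637,175.11) ÷ $4,744,625.20 = 44.4%.

44.4%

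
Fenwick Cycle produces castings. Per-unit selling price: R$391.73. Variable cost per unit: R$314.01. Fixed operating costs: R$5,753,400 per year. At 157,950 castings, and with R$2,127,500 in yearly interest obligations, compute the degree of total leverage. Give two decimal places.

2.79

Total contribution margin = 157,950 × R$77.72 = R$12,275,874.00.
EBIT = R$12,275,874.00 − R$5,753,400 = R$6,522,474.00. Interest = R$2,127,500.00, so EBIT − I = R$4,394,974.00.
DCL = contribution ÷ (EBIT − I) = R$12,275,874.00 ÷ R$4,394,974.00 = 2.7932.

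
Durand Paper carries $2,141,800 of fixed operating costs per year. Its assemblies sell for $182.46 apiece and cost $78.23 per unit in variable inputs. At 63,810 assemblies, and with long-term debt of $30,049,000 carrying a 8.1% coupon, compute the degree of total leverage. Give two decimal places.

3.21

Contribution at this volume is 63,810 × $104.23 = $6,650,916.30.
EBIT = $6,650,916.30 − $2,141,800 = $4,509,116.30. Interest = $2,433,969.00, so EBIT − I = $2,075,147.30.
Degree of total leverage = total CM / (EBIT − interest) = $6,650,916.30 / $2,075,147.30 = 3.2050.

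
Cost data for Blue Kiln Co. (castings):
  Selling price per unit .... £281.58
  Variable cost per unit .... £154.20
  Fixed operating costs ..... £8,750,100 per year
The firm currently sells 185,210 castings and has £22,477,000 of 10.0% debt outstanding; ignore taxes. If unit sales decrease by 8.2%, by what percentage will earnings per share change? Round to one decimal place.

Total contribution margin = 185,210 × £127.38 = £23,592,049.80.
Operating income = contribution − fixed costs = £23,592,049.80 − £8,750,100 = £14,841,949.80.
Interest = £2,247,700.00, so EBIT − I = £12,594,249.80.
Degree of combined leverage = contribution ÷ (EBIT − I) = £23,592,049.80 ÷ £12,594,249.80 = 1.8732.
EPS therefore changes by 1.8732 × (-8.2%) = -15.4%.

-15.4%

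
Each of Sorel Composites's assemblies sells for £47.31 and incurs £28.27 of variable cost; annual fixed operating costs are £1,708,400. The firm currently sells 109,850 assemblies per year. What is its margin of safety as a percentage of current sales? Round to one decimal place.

18.3%

Unit CM = price − variable cost = £47.31 − £28.27 = £19.04. Break-even units = £1,708,400 ÷ £19.04 = 89,726.89; break-even revenue = 89,726.89 × £47.31 = £4,244,979.20.
Current sales = 109,850 × £47.31 = £5,197,003.50.
Margin of safety = (£5,197,003.50 − £4,244,979.20) ÷ £5,197,003.50 = 18.3%.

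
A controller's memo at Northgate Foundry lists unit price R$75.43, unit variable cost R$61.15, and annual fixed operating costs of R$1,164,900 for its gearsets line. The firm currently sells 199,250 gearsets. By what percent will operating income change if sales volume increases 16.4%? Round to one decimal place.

+27.8%

Contribution at this volume is 199,250 × R$14.28 = R$2,845,290.00.
Operating income = contribution − fixed costs = R$2,845,290.00 − R$1,164,900 = R$1,680,390.00.
So DOL = total CM / EBIT = R$2,845,290.00 / R$1,680,390.00 = 1.6932.
%ΔEBIT = DOL × %ΔSales = 1.6932 × +16.4% = +27.8%.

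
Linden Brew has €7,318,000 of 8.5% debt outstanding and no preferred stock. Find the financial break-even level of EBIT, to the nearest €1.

€622,030

Annual interest = 8.5% × €7,318,000 = €622,030.00.
Without preferred stock the financial break-even is simply EBIT = interest = €622,030.00.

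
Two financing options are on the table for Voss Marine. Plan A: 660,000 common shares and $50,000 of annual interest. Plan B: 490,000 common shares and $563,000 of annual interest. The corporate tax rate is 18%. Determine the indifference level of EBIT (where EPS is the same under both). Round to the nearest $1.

$2,041,647

At indifference, (EBIT − 50,000)(1 − t)/660,000 = (EBIT − 563,000)(1 − t)/490,000.
The (1 − t) factor cancels: (EBIT − 50,000) × 490,000 = (EBIT − 563,000) × 660,000.
Solving, EBIT = (563,000·660,000 − 50,000·490,000) / (660,000 − 490,000) = 347,080,000,000 / 170,000 = 2,041,647.06.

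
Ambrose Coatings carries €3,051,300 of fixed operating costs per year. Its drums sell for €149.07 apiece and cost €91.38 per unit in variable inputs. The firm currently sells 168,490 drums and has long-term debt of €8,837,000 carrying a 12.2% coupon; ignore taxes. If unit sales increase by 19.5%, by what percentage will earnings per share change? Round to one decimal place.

+33.9%

At 168,490 units, contribution = 168,490 × €57.69 = €9,720,188.10.
Subtracting fixed costs: EBIT = €9,720,188.10 − €3,051,300 = €6,668,888.10.
Interest = €1,078,114.00, so EBIT − I = €5,590,774.10.
DCL = total CM / (EBIT − I) = €9,720,188.10 / €5,590,774.10 = 1.7386.
%ΔEPS = DCL × %ΔSales = 1.7386 × +19.5% = +33.9%.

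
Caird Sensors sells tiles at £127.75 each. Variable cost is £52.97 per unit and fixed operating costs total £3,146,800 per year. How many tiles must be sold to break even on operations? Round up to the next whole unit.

Each unit contributes £127.75 − £52.97 = £74.78.
Units to break even: £3,146,800 ÷ £74.78 = 42,080.77, rounded up to 42,081.

42,081 tiles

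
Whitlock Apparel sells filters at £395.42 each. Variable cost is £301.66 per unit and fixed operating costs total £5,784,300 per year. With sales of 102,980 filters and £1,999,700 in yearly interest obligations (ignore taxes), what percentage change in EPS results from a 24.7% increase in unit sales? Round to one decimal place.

+127.4%

Contribution at this volume is 102,980 × £93.76 = £9,655,404.80.
Subtracting fixed costs: EBIT = £9,655,404.80 − £5,784,300 = £3,871,104.80.
After interest of £1,999,700.00, pre-tax earnings = £1,871,404.80.
Degree of combined leverage = contribution ÷ (EBIT − I) = £9,655,404.80 ÷ £1,871,404.80 = 5.1594.
EPS therefore changes by 5.1594 × (+24.7%) = +127.4%.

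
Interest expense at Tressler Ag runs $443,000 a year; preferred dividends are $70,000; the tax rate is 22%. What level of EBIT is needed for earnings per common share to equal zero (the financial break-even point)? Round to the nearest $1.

Preferred dividends are paid after tax, so their pre-tax equivalent is $70,000 ÷ (1 − 0.22) = $89,743.59.
EPS = 0 when EBIT covers interest plus the pre-tax preferred burden: $443,000 + $89,743.59 = $532,743.59.

$532,744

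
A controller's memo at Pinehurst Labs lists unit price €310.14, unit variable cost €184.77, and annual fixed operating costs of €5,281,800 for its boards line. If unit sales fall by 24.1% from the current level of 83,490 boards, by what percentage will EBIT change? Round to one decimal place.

At 83,490 units, contribution = 83,490 × €125.37 = €10,467,141.30.
Subtracting fixed costs: EBIT = €10,467,141.30 − €5,281,800 = €5,185,341.30.
So DOL = total CM / EBIT = €10,467,141.30 / €5,185,341.30 = 2.0186.
So EBIT moves 2.0186 × (-24.1%) = -48.6%.

-48.6%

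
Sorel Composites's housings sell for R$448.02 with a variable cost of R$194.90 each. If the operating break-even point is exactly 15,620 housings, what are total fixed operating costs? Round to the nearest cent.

R$3,953,734.40

Each unit contributes R$448.02 − R$194.90 = R$253.12.
Since BE = FC / CM, FC = 15,620 × R$253.12 = R$3,953,734.40.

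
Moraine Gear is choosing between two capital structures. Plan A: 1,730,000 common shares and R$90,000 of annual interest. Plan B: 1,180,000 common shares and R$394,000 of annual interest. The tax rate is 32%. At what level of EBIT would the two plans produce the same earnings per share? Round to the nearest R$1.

R$1,046,218

At indifference, (EBIT − 90,000)(1 − t)/1,730,000 = (EBIT − 394,000)(1 − t)/1,180,000.
Cancelling (1 − t) and cross-multiplying: 1,180,000·(EBIT − 90,000) = 1,730,000·(EBIT − 394,000).
Solving, EBIT = (394,000·1,730,000 − 90,000·1,180,000) / (1,730,000 − 1,180,000) = 575,420,000,000 / 550,000 = 1,046,218.18.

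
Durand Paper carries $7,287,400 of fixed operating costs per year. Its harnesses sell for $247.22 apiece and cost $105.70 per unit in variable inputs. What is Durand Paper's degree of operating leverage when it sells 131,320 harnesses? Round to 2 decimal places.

Contribution at this volume is 131,320 × $141.52 = $18,584,406.40.
EBIT = $18,584,406.40 − $7,287,400 = $11,297,006.40.
DOL = contribution ÷ EBIT = $18,584,406.40 ÷ $11,297,006.40 = 1.6451.

1.65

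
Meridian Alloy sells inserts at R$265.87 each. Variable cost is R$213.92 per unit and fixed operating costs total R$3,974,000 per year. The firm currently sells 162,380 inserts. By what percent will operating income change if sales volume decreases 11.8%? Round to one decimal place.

Contribution at this volume is 162,380 × R$51.95 = R$8,435,641.00.
EBIT = R$8,435,641.00 − R$3,974,000 = R$4,461,641.00.
Degree of operating leverage = R$8,435,641.00 / R$4,461,641.00 = 1.8907.
Operating income changes by 1.8907 × -11.8% = -22.3%.

-22.3%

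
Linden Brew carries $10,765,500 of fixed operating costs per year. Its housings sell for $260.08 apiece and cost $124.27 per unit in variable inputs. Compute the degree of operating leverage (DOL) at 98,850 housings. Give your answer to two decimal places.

5.05

Total contribution margin = 98,850 × $135.81 = $13,424,818.50.
EBIT = $13,424,818.50 − $10,765,500 = $2,659,318.50.
So DOL = total CM / EBIT = $13,424,818.50 / $2,659,318.50 = 5.0482.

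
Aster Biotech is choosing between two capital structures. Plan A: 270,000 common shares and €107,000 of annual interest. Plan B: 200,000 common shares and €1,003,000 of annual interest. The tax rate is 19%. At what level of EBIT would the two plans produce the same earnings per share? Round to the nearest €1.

Set EPS_A = EPS_B: (EBIT − €107,000)(1 − 0.19) ÷ 270,000 = (EBIT − €1,003,000)(1 − 0.19) ÷ 200,000.
The (1 − t) factor cancels: (EBIT − 107,000) × 200,000 = (EBIT − 1,003,000) × 270,000.
EBIT × (270,000 − 200,000) = 1,003,000 × 270,000 − 107,000 × 200,000 = 249,410,000,000, so EBIT = 249,410,000,000 ÷ 70,000 = 3,563,000.00.

€3,563,000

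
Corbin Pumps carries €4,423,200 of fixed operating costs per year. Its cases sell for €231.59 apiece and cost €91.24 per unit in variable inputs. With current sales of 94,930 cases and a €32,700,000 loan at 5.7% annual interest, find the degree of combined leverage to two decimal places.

Total contribution margin = 94,930 × €140.35 = €13,323,425.50.
Subtracting fixed costs: EBIT = €13,323,425.50 − €4,423,200 = €8,900,225.50. Interest = €1,863,900.00.
DOL = €13,323,425.50 ÷ €8,900,225.50 = 1.4970; DFL = €8,900,225.50 ÷ €7,036,325.50 = 1.2649.
Combined leverage = 1.4970 × 1.2649 = 1.8936.

1.89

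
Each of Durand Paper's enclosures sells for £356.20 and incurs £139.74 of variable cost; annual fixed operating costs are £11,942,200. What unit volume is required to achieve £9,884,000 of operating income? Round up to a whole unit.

Each unit contributes £356.20 − £139.74 = £216.46.
Need Q such that Q × £216.46 − £11,942,200 = £9,884,000, i.e. Q = £21,826,200 / £216.46 = 100,832.49 → 100,833.

100,833 enclosures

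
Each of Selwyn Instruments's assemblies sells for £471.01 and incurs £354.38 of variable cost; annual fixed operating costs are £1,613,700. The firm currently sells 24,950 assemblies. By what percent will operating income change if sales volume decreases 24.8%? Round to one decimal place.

-55.7%

At 24,950 units, contribution = 24,950 × £116.63 = £2,909,918.50.
EBIT = £2,909,918.50 − £1,613,700 = £1,296,218.50.
Degree of operating leverage = £2,909,918.50 / £1,296,218.50 = 2.2449.
Operating income changes by 2.2449 × -24.8% = -55.7%.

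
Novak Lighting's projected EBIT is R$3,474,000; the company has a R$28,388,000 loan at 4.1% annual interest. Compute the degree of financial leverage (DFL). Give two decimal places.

Interest = R$1,163,908.00.
Degree of financial leverage = EBIT / (EBIT − interest) = R$3,474,000 / R$2,310,092.00 = 1.5038.

1.50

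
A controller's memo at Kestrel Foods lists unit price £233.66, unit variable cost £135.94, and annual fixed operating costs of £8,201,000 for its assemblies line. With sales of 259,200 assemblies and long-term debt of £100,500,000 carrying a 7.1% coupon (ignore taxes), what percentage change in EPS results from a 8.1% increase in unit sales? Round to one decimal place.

At 259,200 units, contribution = 259,200 × £97.72 = £25,329,024.00.
EBIT = £25,329,024.00 − £8,201,000 = £17,128,024.00.
Interest = £7,135,500.00, so EBIT − I = £9,992,524.00.
Degree of combined leverage = contribution ÷ (EBIT − I) = £25,329,024.00 ÷ £9,992,524.00 = 2.5348.
EPS therefore changes by 2.5348 × (+8.1%) = +20.5%.

+20.5%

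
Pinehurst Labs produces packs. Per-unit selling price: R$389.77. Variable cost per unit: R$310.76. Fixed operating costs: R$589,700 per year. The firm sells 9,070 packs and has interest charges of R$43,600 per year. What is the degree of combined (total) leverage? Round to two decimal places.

8.60

Contribution at this volume is 9,070 × R$79.01 = R$716,620.70.
Operating income = contribution − fixed costs = R$716,620.70 − R$589,700 = R$126,920.70. Interest = R$43,600.00.
DOL = R$716,620.70 ÷ R$126,920.70 = 5.6462; DFL = R$126,920.70 ÷ R$83,320.70 = 1.5233.
DCL = DOL × DFL = 5.6462 × 1.5233 = 8.6009.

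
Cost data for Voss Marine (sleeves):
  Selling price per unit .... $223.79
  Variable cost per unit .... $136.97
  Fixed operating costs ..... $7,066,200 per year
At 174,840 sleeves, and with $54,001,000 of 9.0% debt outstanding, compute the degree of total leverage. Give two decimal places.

4.67

At 174,840 units, contribution = 174,840 × $86.82 = $15,179,608.80.
Operating income = contribution − fixed costs = $15,179,608.80 − $7,066,200 = $8,113,408.80. Interest = $4,860,090.00.
DOL = $15,179,608.80 ÷ $8,113,408.80 = 1.8709; DFL = $8,113,408.80 ÷ $3,253,318.80 = 2.4939.
Combined leverage = 1.8709 × 2.4939 = 4.6658.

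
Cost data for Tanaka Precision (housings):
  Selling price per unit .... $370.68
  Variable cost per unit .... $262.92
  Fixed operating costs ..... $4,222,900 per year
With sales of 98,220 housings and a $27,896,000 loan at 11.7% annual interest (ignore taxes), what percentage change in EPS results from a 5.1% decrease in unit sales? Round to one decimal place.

Contribution at this volume is 98,220 × $107.76 = $10,584,187.20.
Subtracting fixed costs: EBIT = $10,584,187.20 − $4,222,900 = $6,361,287.20.
After interest of $3,263,832.00, pre-tax earnings = $3,097,455.20.
DCL = total CM / (EBIT − I) = $10,584,187.20 / $3,097,455.20 = 3.4171.
%ΔEPS = DCL × %ΔSales = 3.4171 × -5.1% = -17.4%.

-17.4%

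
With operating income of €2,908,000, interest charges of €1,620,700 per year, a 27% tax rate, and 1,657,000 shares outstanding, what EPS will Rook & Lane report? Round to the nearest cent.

€0.57

Interest = €1,620,700.00, so EBT = €2,908,000 − €1,620,700.00 = €1,287,300.00.
After tax at 27%: net income = €1,287,300.00 × 0.73 = €939,729.00.
Per share: €939,729.00 / 1,657,000 shares = €0.57.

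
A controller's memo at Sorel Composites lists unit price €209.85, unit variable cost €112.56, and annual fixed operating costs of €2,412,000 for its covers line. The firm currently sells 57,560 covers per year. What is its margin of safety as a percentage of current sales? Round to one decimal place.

56.9%

Unit CM = price − variable cost = €209.85 − €112.56 = €97.29. Break-even units = €2,412,000 ÷ €97.29 = 24,791.86; break-even revenue = 24,791.86 × €209.85 = €5,202,571.69.
Actual sales revenue = 57,560 × €209.85 = €12,078,966.00.
Margin of safety = (€12,078,966.00 − €5,202,571.69) ÷ €12,078,966.00 = 56.9%.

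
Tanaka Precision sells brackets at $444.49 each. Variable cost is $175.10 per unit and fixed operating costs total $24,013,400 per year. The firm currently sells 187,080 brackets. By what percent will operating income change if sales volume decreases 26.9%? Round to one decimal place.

-51.4%

Contribution at this volume is 187,080 × $269.39 = $50,397,481.20.
EBIT = $50,397,481.20 − $24,013,400 = $26,384,081.20.
So DOL = total CM / EBIT = $50,397,481.20 / $26,384,081.20 = 1.9101.
%ΔEBIT = DOL × %ΔSales = 1.9101 × -26.9% = -51.4%.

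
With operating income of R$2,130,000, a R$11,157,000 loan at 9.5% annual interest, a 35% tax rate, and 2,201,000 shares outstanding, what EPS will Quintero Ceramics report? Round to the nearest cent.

R$0.32

Pre-tax income = R$2,130,000 − R$1,059,915.00 = R$1,070,085.00.
After tax at 35%: net income = R$1,070,085.00 × 0.65 = R$695,555.25.
EPS = R$695,555.25 ÷ 2,201,000 = R$0.32.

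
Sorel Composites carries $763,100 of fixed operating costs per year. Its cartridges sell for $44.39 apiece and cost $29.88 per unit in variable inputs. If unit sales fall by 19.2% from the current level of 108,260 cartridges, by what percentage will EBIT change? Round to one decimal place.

At 108,260 units, contribution = 108,260 × $14.51 = $1,570,852.60.
Subtracting fixed costs: EBIT = $1,570,852.60 − $763,100 = $807,752.60.
DOL = contribution ÷ EBIT = $1,570,852.60 ÷ $807,752.60 = 1.9447.
Operating income changes by 1.9447 × -19.2% = -37.3%.

-37.3%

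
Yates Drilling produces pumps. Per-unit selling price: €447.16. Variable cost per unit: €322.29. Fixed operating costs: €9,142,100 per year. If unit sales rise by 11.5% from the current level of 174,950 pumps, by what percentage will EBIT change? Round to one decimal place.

Total contribution margin = 174,950 × €124.87 = €21,846,006.50.
Operating income = contribution − fixed costs = €21,846,006.50 − €9,142,100 = €12,703,906.50.
DOL = contribution ÷ EBIT = €21,846,006.50 ÷ €12,703,906.50 = 1.7196.
So EBIT moves 1.7196 × (+11.5%) = +19.8%.

+19.8%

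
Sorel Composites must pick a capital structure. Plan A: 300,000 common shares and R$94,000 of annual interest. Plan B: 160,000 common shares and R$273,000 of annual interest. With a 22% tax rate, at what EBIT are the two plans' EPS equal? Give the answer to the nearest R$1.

At indifference, (EBIT − 94,000)(1 − t)/300,000 = (EBIT − 273,000)(1 − t)/160,000.
The (1 − t) factor cancels: (EBIT − 94,000) × 160,000 = (EBIT − 273,000) × 300,000.
Solving, EBIT = (273,000·300,000 − 94,000·160,000) / (300,000 − 160,000) = 66,860,000,000 / 140,000 = 477,571.43.

R$477,571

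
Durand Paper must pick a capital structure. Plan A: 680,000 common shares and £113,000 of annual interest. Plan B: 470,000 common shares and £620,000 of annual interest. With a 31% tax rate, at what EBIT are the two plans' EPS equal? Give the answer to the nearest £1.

£1,754,714

At indifference, (EBIT − 113,000)(1 − t)/680,000 = (EBIT − 620,000)(1 − t)/470,000.
Cancelling (1 − t) and cross-multiplying: 470,000·(EBIT − 113,000) = 680,000·(EBIT − 620,000).
Solving, EBIT = (620,000·680,000 − 113,000·470,000) / (680,000 − 470,000) = 368,490,000,000 / 210,000 = 1,754,714.29.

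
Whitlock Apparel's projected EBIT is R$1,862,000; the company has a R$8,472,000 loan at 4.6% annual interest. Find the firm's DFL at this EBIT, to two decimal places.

1.26

Annual interest charges come to R$389,712.00.
DFL = EBIT ÷ (EBIT − I) = R$1,862,000 ÷ (R$1,862,000 − R$389,712.00) = R$1,862,000 ÷ R$1,472,288.00 = 1.2647.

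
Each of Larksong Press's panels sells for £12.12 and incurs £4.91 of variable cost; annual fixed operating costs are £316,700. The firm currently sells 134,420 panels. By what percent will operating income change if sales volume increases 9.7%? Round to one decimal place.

+14.4%

At 134,420 units, contribution = 134,420 × £7.21 = £969,168.20.
Subtracting fixed costs: EBIT = £969,168.20 − £316,700 = £652,468.20.
Degree of operating leverage = £969,168.20 / £652,468.20 = 1.4854.
So EBIT moves 1.4854 × (+9.7%) = +14.4%.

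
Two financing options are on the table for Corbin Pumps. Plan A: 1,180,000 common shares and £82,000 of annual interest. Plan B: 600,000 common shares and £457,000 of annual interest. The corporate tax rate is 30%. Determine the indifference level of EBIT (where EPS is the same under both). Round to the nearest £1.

Set EPS_A = EPS_B: (EBIT − £82,000)(1 − 0.30) ÷ 1,180,000 = (EBIT − £457,000)(1 − 0.30) ÷ 600,000.
Cancelling (1 − t) and cross-multiplying: 600,000·(EBIT − 82,000) = 1,180,000·(EBIT − 457,000).
Solving, EBIT = (457,000·1,180,000 − 82,000·600,000) / (1,180,000 − 600,000) = 490,060,000,000 / 580,000 = 844,931.03.

£844,931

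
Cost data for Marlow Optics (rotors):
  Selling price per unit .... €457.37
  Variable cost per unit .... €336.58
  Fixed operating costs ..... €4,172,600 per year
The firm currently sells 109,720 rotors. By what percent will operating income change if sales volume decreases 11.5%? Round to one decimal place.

-16.8%

Total contribution margin = 109,720 × €120.79 = €13,253,078.80.
EBIT = €13,253,078.80 − €4,172,600 = €9,080,478.80.
So DOL = total CM / EBIT = €13,253,078.80 / €9,080,478.80 = 1.4595.
Operating income changes by 1.4595 × -11.5% = -16.8%.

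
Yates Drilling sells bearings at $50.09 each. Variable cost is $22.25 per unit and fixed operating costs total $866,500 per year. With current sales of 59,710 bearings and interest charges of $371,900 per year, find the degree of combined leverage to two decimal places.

3.92

Contribution at this volume is 59,710 × $27.84 = $1,662,326.40.
EBIT = $1,662,326.40 − $866,500 = $795,826.40. Interest = $371,900.00.
DOL = $1,662,326.40 ÷ $795,826.40 = 2.0888; DFL = $795,826.40 ÷ $423,926.40 = 1.8773.
Combined leverage = 2.0888 × 1.8773 = 3.9213.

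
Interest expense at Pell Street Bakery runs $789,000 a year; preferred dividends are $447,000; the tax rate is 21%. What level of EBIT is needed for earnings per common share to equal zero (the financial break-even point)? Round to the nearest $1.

$1,354,823

Grossing the preferred dividend up to pre-tax terms: $447,000 / (1 − 0.21) = $565,822.78.
Financial break-even EBIT = interest + D_p ÷ (1 − t) = $789,000 + $565,822.78 = $1,354,822.78.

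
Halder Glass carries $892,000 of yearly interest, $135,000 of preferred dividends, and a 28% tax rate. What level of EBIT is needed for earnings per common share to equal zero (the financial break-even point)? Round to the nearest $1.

$1,079,500

Grossing the preferred dividend up to pre-tax terms: $135,000 / (1 − 0.28) = $187,500.00.
EPS = 0 when EBIT covers interest plus the pre-tax preferred burden: $892,000 + $187,500.00 = $1,079,500.00.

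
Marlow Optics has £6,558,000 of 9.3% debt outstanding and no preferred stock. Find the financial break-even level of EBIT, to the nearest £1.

Annual interest = 9.3% × £6,558,000 = £609,894.00.
With no preferred dividends, EPS = 0 when EBIT exactly covers interest, so the financial break-even EBIT is £609,894.00.

£609,894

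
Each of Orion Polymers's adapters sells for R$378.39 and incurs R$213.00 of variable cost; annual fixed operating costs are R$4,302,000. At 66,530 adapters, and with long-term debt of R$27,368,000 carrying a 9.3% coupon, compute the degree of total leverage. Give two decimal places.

2.65

Contribution at this volume is 66,530 × R$165.39 = R$11,003,396.70.
Subtracting fixed costs: EBIT = R$11,003,396.70 − R$4,302,000 = R$6,701,396.70. Interest = R$2,545,224.00, so EBIT − I = R$4,156,172.70.
Degree of total leverage = total CM / (EBIT − interest) = R$11,003,396.70 / R$4,156,172.70 = 2.6475.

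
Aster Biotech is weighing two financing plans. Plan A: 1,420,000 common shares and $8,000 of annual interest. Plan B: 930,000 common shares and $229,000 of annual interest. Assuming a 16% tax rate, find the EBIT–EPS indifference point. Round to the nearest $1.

$648,449

At indifference, (EBIT − 8,000)(1 − t)/1,420,000 = (EBIT − 229,000)(1 − t)/930,000.
The (1 − t) factor cancels: (EBIT − 8,000) × 930,000 = (EBIT − 229,000) × 1,420,000.
Solving, EBIT = (229,000·1,420,000 − 8,000·930,000) / (1,420,000 − 930,000) = 317,740,000,000 / 490,000 = 648,448.98.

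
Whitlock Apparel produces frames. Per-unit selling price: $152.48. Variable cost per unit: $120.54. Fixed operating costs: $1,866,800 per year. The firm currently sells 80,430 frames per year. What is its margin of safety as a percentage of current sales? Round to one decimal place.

Unit CM = price − variable cost = $152.48 − $120.54 = $31.94. Break-even units = $1,866,800 ÷ $31.94 = 58,447.09; break-even revenue = 58,447.09 × $152.48 = $8,912,012.02.
Current sales = 80,430 × $152.48 = $12,263,966.40.
Margin of safety = ($12,263,966.40 − $8,912,012.02) ÷ $12,263,966.40 = 27.3%.

27.3%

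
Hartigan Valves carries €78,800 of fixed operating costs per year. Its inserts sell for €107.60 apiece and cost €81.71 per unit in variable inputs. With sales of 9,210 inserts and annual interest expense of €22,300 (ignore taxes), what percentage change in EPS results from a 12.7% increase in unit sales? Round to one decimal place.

+22.0%

Contribution at this volume is 9,210 × €25.89 = €238,446.90.
Subtracting fixed costs: EBIT = €238,446.90 − €78,800 = €159,646.90.
Interest = €22,300.00, so EBIT − I = €137,346.90.
DCL = total CM / (EBIT − I) = €238,446.90 / €137,346.90 = 1.7361.
%ΔEPS = DCL × %ΔSales = 1.7361 × +12.7% = +22.0%.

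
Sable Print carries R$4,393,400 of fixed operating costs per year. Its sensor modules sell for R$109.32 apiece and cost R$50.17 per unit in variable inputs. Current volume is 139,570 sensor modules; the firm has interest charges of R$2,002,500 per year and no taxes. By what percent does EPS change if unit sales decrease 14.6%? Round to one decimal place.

-64.8%

Contribution at this volume is 139,570 × R$59.15 = R$8,255,565.50.
Subtracting fixed costs: EBIT = R$8,255,565.50 − R$4,393,400 = R$3,862,165.50.
Interest = R$2,002,500.00, so EBIT − I = R$1,859,665.50.
DCL = total CM / (EBIT − I) = R$8,255,565.50 / R$1,859,665.50 = 4.4393.
EPS therefore changes by 4.4393 × (-14.6%) = -64.8%.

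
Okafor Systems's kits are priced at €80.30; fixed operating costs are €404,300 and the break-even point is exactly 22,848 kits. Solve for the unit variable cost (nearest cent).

Contribution per unit must be FC / Q = €404,300 / 22,848 = €17.6952.
Variable cost per unit = €80.30 − €17.6952 = €62.60.

€62.60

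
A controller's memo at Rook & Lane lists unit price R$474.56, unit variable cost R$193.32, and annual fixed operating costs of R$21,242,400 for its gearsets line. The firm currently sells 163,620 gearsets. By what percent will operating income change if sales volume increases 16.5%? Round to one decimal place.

Contribution at this volume is 163,620 × R$281.24 = R$46,016,488.80.
Operating income = contribution − fixed costs = R$46,016,488.80 − R$21,242,400 = R$24,774,088.80.
So DOL = total CM / EBIT = R$46,016,488.80 / R$24,774,088.80 = 1.8574.
%ΔEBIT = DOL × %ΔSales = 1.8574 × +16.5% = +30.6%.

+30.6%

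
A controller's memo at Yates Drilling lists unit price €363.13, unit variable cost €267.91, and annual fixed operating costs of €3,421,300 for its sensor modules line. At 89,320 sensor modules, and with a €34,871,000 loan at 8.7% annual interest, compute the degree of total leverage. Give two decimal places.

4.15

Contribution at this volume is 89,320 × €95.22 = €8,505,050.40.
Operating income = contribution − fixed costs = €8,505,050.40 − €3,421,300 = €5,083,750.40. Interest = €3,033,777.00.
DOL = €8,505,050.40 ÷ €5,083,750.40 = 1.6730; DFL = €5,083,750.40 ÷ €2,049,973.40 = 2.4799.
Combined leverage = 1.6730 × 2.4799 = 4.1489.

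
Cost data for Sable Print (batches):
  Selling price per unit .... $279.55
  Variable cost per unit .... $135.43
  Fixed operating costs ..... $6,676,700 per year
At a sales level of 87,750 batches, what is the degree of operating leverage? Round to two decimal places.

Contribution at this volume is 87,750 × $144.12 = $12,646,530.00.
Operating income = contribution − fixed costs = $12,646,530.00 − $6,676,700 = $5,969,830.00.
DOL = contribution ÷ EBIT = $12,646,530.00 ÷ $5,969,830.00 = 2.1184.

2.12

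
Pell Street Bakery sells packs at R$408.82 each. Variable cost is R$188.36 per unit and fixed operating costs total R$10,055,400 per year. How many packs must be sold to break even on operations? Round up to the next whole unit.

45,611 packs

Each unit contributes R$408.82 − R$188.36 = R$220.46.
Break-even volume = fixed costs ÷ CM per unit = R$10,055,400 ÷ R$220.46 = 45,611.00, so 45,611 packs.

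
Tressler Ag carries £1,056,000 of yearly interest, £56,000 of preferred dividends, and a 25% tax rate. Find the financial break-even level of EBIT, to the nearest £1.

Preferred dividends are paid after tax, so their pre-tax equivalent is £56,000 ÷ (1 − 0.25) = £74,666.67.
Financial break-even EBIT = interest + D_p ÷ (1 − t) = £1,056,000 + £74,666.67 = £1,130,666.67.

£1,130,667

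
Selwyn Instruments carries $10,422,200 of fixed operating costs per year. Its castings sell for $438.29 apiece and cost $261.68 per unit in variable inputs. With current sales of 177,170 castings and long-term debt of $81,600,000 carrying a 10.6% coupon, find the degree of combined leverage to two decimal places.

2.56

Total contribution margin = 177,170 × $176.61 = $31,289,993.70.
Subtracting fixed costs: EBIT = $31,289,993.70 − $10,422,200 = $20,867,793.70. Interest = $8,649,600.00.
DOL = $31,289,993.70 ÷ $20,867,793.70 = 1.4994; DFL = $20,867,793.70 ÷ $12,218,193.70 = 1.7079.
DCL = DOL × DFL = 1.4994 × 1.7079 = 2.5608.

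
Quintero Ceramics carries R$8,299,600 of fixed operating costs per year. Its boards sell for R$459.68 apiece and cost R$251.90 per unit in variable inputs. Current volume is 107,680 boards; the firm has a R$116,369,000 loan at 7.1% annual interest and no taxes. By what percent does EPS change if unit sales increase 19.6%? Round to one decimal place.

+75.5%

At 107,680 units, contribution = 107,680 × R$207.78 = R$22,373,750.40.
Subtracting fixed costs: EBIT = R$22,373,750.40 − R$8,299,600 = R$14,074,150.40.
Interest = R$8,262,199.00, so EBIT − I = R$5,811,951.40.
Degree of combined leverage = contribution ÷ (EBIT − I) = R$22,373,750.40 ÷ R$5,811,951.40 = 3.8496.
EPS therefore changes by 3.8496 × (+19.6%) = +75.5%.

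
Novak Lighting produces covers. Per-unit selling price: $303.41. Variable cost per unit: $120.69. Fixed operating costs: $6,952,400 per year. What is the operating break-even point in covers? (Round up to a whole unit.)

38,050 covers

Each unit contributes $303.41 − $120.69 = $182.72.
Units to break even: $6,952,400 ÷ $182.72 = 38,049.47, rounded up to 38,050.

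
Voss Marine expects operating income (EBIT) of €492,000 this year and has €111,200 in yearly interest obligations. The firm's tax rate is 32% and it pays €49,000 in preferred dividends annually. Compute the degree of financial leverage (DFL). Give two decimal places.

Annual interest charges come to €111,200.00.
Pre-tax preferred-dividend burden = €49,000 ÷ (1 − 0.32) = €72,058.82.
DFL = EBIT ÷ [EBIT − I − D_p/(1−t)] = €492,000 ÷ [€492,000 − €111,200.00 − €72,058.82] = €492,000 ÷ €308,741.18 = 1.5936.

1.59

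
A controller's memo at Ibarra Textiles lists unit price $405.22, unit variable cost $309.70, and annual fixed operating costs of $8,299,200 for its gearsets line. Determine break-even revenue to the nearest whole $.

$35,207,306

Contribution margin per unit = $405.22 − $309.70 = $95.52, a CM ratio of $95.52 ÷ $405.22 = 0.2357.
Break-even revenue = fixed costs × price ÷ CM = $8,299,200 × $405.22 ÷ $95.52 = $35,207,306.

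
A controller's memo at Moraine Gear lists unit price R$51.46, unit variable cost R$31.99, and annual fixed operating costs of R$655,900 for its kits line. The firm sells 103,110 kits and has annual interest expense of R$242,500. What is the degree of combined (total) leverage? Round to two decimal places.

1.81

At 103,110 units, contribution = 103,110 × R$19.47 = R$2,007,551.70.
Subtracting fixed costs: EBIT = R$2,007,551.70 − R$655,900 = R$1,351,651.70. Interest = R$242,500.00.
DOL = R$2,007,551.70 ÷ R$1,351,651.70 = 1.4853; DFL = R$1,351,651.70 ÷ R$1,109,151.70 = 1.2186.
Combined leverage = 1.4853 × 1.2186 = 1.8100.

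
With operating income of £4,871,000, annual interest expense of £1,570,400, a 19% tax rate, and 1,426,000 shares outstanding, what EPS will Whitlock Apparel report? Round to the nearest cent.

£1.87

Pre-tax income = £4,871,000 − £1,570,400.00 = £3,300,600.00.
After tax at 19%: net income = £3,300,600.00 × 0.81 = £2,673,486.00.
Per share: £2,673,486.00 / 1,426,000 shares = £1.87.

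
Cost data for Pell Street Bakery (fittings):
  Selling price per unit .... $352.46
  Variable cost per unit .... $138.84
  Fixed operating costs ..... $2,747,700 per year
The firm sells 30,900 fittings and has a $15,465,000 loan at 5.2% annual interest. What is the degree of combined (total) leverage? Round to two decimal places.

Total contribution margin = 30,900 × $213.62 = $6,600,858.00.
Subtracting fixed costs: EBIT = $6,600,858.00 − $2,747,700 = $3,853,158.00. Interest = $804,180.00, so EBIT − I = $3,048,978.00.
DCL = contribution ÷ (EBIT − I) = $6,600,858.00 ÷ $3,048,978.00 = 2.1649.

2.16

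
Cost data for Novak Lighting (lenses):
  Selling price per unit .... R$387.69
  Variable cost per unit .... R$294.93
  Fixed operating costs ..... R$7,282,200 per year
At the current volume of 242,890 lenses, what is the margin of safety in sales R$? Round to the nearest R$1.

R$63,730,102

Unit CM = price − variable cost = R$387.69 − R$294.93 = R$92.76. Break-even units = R$7,282,200 ÷ R$92.76 = 78,505.82; break-even revenue = 78,505.82 × R$387.69 = R$30,435,921.93.
Actual sales revenue = 242,890 × R$387.69 = R$94,166,024.10.
Margin of safety = R$94,166,024.10 − R$30,435,921.93 = R$63,730,102.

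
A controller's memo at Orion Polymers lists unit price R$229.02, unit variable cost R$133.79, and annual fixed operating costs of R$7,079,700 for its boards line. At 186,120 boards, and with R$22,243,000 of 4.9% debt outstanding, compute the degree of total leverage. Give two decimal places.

1.86

At 186,120 units, contribution = 186,120 × R$95.23 = R$17,724,207.60.
Operating income = contribution − fixed costs = R$17,724,207.60 − R$7,079,700 = R$10,644,507.60. Interest = R$1,089,907.00.
DOL = R$17,724,207.60 ÷ R$10,644,507.60 = 1.6651; DFL = R$10,644,507.60 ÷ R$9,554,600.60 = 1.1141.
Combined leverage = 1.6651 × 1.1141 = 1.8551.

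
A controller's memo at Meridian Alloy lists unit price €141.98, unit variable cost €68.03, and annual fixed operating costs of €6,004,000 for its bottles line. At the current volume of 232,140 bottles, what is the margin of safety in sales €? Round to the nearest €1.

€21,431,882

Contribution margin per unit = €141.98 − €68.03 = €73.95. Break-even units = €6,004,000 ÷ €73.95 = 81,189.99; break-even revenue = 81,189.99 × €141.98 = €11,527,355.24.
Current sales = 232,140 × €141.98 = €32,959,237.20.
Margin of safety = €32,959,237.20 − €11,527,355.24 = €21,431,882.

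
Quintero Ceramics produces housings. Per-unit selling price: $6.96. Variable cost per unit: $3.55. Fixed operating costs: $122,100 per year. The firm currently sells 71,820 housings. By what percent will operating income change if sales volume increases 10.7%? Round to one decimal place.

+21.3%

Total contribution margin = 71,820 × $3.41 = $244,906.20.
Subtracting fixed costs: EBIT = $244,906.20 − $122,100 = $122,806.20.
So DOL = total CM / EBIT = $244,906.20 / $122,806.20 = 1.9942.
So EBIT moves 1.9942 × (+10.7%) = +21.3%.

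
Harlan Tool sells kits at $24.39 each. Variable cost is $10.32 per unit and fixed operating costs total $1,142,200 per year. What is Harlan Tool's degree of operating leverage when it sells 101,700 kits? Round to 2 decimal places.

4.96

Contribution at this volume is 101,700 × $14.07 = $1,430,919.00.
Operating income = contribution − fixed costs = $1,430,919.00 − $1,142,200 = $288,719.00.
DOL = contribution ÷ EBIT = $1,430,919.00 ÷ $288,719.00 = 4.9561.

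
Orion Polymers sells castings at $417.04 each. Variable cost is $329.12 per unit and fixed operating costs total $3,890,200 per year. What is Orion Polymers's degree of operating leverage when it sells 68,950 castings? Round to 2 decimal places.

2.79

Contribution at this volume is 68,950 × $87.92 = $6,062,084.00.
Operating income = contribution − fixed costs = $6,062,084.00 − $3,890,200 = $2,171,884.00.
So DOL = total CM / EBIT = $6,062,084.00 / $2,171,884.00 = 2.7912.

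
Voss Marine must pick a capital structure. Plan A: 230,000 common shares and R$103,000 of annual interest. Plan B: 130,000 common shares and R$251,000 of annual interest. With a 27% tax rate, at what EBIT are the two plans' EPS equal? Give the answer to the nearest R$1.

Set EPS_A = EPS_B: (EBIT − R$103,000)(1 − 0.27) ÷ 230,000 = (EBIT − R$251,000)(1 − 0.27) ÷ 130,000.
Cancelling (1 − t) and cross-multiplying: 130,000·(EBIT − 103,000) = 230,000·(EBIT − 251,000).
EBIT × (230,000 − 130,000) = 251,000 × 230,000 − 103,000 × 130,000 = 44,340,000,000, so EBIT = 44,340,000,000 ÷ 100,000 = 443,400.00.

R$443,400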